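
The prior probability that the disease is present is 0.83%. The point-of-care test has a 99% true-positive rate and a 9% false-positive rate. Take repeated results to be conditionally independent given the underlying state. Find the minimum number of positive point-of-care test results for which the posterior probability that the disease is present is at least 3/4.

3

Prior odds: 0.0083 ÷ 0.9917 = 83/9917.
Likelihood ratio of a positive result = 0.99/0.09 = 11.
Target posterior odds = 0.75/0.25 = 3.
Require 11ⁿ ≥ 3 ÷ (83/9917) = 29751/83.
11² = 121 falls short of 29751/83 but 11³ = 1331 reaches it, so n = 3.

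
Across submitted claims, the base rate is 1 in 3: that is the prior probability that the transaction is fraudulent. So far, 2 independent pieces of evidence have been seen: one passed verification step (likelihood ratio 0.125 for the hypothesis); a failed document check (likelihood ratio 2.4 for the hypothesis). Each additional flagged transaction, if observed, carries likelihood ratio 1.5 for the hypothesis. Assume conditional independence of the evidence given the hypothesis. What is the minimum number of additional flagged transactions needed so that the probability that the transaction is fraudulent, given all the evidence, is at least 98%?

15

Prior odds = (1/3)/(2/3) = 0.5.
Combined Bayes factor of the evidence already in hand = 0.125 × 2.4 = 0.3.
Odds after that evidence = 0.5 × 0.3 = 0.15.
Target odds = 0.98/0.02 = 49.
Need 1.5ⁿ ≥ 49 ÷ 0.15 = 980/3.
1.5¹⁴ = 4782969/16384 falls short of 980/3 but 1.5¹⁵ = 14348907/32768 reaches it, so n = 15.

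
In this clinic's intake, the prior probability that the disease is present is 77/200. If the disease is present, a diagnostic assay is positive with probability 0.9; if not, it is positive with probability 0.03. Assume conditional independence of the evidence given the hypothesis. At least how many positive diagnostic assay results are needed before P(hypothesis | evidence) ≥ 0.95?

2

Prior odds: 0.385 ÷ 0.615 = 77/123.
Likelihood ratio of a positive = 0.9/0.03 = 30.
Target odds: 0.95 ÷ 0.05 = 19.
Need (77/123) × 30ⁿ ≥ 19, i.e. 30ⁿ ≥ 2337/77.
30¹ = 30 falls short of 2337/77 but 30² = 900 reaches it, so n = 2.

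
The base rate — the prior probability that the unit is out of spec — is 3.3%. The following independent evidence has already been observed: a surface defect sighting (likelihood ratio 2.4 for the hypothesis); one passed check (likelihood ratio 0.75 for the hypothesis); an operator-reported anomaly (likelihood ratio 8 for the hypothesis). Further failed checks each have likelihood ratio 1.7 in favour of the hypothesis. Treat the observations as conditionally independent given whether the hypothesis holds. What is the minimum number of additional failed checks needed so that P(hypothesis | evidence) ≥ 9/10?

Prior odds = 0.033/0.967 = 33/967.
Combined Bayes factor of the evidence already in hand = 2.4 × 0.75 × 8 = 14.4.
Odds after that evidence = (33/967) × 14.4 = 2376/4835.
Target odds = 0.9/0.1 = 9.
Need 1.7ⁿ ≥ 9 ÷ (2376/4835) = 4835/264.
1.7⁵ = 1419857/100000 falls short of 4835/264 but 1.7⁶ = 24137569/1000000 reaches it, so n = 6.

6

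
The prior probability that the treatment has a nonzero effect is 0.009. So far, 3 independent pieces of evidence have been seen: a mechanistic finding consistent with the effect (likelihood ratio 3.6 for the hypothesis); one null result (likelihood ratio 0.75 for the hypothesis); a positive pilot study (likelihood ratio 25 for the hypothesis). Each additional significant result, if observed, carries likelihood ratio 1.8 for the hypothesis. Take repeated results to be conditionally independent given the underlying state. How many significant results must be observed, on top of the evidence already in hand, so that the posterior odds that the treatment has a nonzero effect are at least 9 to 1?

Prior odds = 0.009/0.991 = 9/991.
Combined Bayes factor of the evidence already in hand = 3.6 × 0.75 × 25 = 67.5.
Odds after that evidence = (9/991) × 67.5 = 1215/1982.
Target odds = 9.
Need 1.8ⁿ ≥ 9 ÷ (1215/1982) = 1982/135.
1.8⁴ = 10.4976 falls short of 1982/135 but 1.8⁵ = 18.89568 reaches it, so n = 5.

5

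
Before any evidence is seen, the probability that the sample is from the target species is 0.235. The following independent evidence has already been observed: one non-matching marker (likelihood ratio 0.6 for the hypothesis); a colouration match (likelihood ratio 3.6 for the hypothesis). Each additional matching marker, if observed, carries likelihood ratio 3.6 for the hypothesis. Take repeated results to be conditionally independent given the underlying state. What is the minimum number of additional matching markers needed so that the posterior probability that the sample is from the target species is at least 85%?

2

Prior odds = 0.235/0.765 = 47/153.
Combined Bayes factor of the evidence already in hand = 0.6 × 3.6 = 2.16.
Odds after that evidence = (47/153) × 2.16 = 282/425.
Target odds = 0.85/0.15 = 17/3.
Need 3.6ⁿ ≥ 17/3 ÷ (282/425) = 7225/846.
3.6¹ = 3.6 falls short of 7225/846 but 3.6² = 12.96 reaches it, so n = 2.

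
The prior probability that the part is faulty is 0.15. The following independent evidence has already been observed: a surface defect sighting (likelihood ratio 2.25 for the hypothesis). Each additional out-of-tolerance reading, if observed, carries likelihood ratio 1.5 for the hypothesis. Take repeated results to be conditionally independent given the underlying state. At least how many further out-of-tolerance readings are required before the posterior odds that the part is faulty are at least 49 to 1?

Prior odds = 0.15/0.85 = 3/17.
Bayes factor of the evidence already in hand = 2.25.
Odds after that evidence = (3/17) × 2.25 = 27/68.
Target odds = 49.
Need 1.5ⁿ ≥ 49 ÷ (27/68) = 3332/27.
1.5¹¹ = 177147/2048 falls short of 3332/27 but 1.5¹² = 531441/4096 reaches it, so n = 12.

12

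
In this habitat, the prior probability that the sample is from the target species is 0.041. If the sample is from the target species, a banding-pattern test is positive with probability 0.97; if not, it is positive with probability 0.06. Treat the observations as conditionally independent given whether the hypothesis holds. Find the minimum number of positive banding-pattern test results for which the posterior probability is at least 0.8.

2

Prior odds: 0.041 ÷ 0.959 = 41/959.
Likelihood ratio of a positive = 0.97/0.06 = 97/6.
Target odds: 0.8 ÷ 0.2 = 4.
Need (41/959) × (97/6)ⁿ ≥ 4, i.e. (97/6)ⁿ ≥ 3836/41.
(97/6)¹ = 97/6 falls short of 3836/41 but (97/6)² = 9409/36 reaches it, so n = 2.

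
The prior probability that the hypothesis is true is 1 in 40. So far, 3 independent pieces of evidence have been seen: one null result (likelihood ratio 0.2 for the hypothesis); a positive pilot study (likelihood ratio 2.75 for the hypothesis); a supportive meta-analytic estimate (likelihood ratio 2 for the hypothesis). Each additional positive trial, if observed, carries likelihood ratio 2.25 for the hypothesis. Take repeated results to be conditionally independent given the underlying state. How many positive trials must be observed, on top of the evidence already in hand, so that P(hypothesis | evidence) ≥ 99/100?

Prior odds = 0.025/0.975 = 1/39.
Combined Bayes factor of the evidence already in hand = 0.2 × 2.75 × 2 = 1.1.
Odds after that evidence = (1/39) × 1.1 = 11/390.
Target odds = 0.99/0.01 = 99.
Need 2.25ⁿ ≥ 99 ÷ (11/390) = 3510.
2.25¹⁰ ≈3325.26 falls short of 3510 but 2.25¹¹ ≈7481.83 reaches it, so n = 11.

11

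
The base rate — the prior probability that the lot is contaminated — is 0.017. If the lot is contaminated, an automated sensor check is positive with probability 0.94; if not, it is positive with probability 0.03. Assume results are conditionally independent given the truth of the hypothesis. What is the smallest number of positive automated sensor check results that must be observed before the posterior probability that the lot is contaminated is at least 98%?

3

Prior odds: 0.017 ÷ 0.983 = 17/983.
Likelihood ratio of a positive = 0.94/0.03 = 94/3.
Target odds: 0.98 ÷ 0.02 = 49.
Require (94/3)ⁿ ≥ 49 ÷ (17/983) = 48167/17.
(94/3)² = 8836/9 falls short of 48167/17 but (94/3)³ = 830584/27 reaches it, so n = 3.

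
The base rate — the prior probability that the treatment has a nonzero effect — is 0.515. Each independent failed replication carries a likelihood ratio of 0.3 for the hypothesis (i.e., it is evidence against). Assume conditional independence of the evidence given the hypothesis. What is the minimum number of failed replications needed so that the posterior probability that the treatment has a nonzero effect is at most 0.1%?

Prior odds = 0.515/0.485 = 103/97.
Likelihood ratio per failed replication = 0.3.
Target odds: 0.001 ÷ 0.999 = 1/999.
Need (103/97) × 0.3ⁿ ≤ 1/999, i.e. 0.3ⁿ ≤ 97/102897.
0.3⁵ = 243/100000 is still above 97/102897 but 0.3⁶ = 729/1000000 is at or below it, so n = 6.

6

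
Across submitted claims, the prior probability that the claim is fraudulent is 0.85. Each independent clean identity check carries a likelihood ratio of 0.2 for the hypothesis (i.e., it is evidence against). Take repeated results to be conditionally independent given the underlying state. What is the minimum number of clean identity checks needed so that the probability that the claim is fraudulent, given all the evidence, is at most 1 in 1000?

6

Prior odds = 0.85/0.15 = 17/3.
Likelihood ratio per clean identity check = 0.2.
Target posterior odds = 0.001/0.999 = 1/999.
Require 0.2ⁿ ≤ 1/999 ÷ (17/3) = 1/5661.
0.2⁵ = 0.00032 is still above 1/5661 but 0.2⁶ = 1/15625 is at or below it, so n = 6.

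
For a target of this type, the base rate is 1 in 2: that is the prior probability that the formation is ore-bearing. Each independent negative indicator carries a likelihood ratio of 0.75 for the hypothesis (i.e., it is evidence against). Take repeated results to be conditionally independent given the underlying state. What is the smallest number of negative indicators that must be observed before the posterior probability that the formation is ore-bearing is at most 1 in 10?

Prior odds: 0.5 ÷ 0.5 = 1.
Likelihood ratio per negative indicator = 0.75.
Target odds: 0.1 ÷ 0.9 = 1/9.
Need 1 × 0.75ⁿ ≤ 1/9, i.e. 0.75ⁿ ≤ 1/9.
0.75⁷ = 2187/16384 is still above 1/9 but 0.75⁸ = 6561/65536 is at or below it, so n = 8.

8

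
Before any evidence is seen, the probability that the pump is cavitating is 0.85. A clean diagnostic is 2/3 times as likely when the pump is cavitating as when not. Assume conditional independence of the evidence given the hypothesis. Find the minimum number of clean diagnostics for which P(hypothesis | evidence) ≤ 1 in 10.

Prior odds = 0.85/0.15 = 17/3.
Likelihood ratio per clean diagnostic = 2/3.
Target odds: 0.1 ÷ 0.9 = 1/9.
Need (17/3) × (2/3)ⁿ ≤ 1/9, i.e. (2/3)ⁿ ≤ 1/51.
(2/3)⁹ = 512/19683 is still above 1/51 but (2/3)¹⁰ = 1024/59049 is at or below it, so n = 10.

10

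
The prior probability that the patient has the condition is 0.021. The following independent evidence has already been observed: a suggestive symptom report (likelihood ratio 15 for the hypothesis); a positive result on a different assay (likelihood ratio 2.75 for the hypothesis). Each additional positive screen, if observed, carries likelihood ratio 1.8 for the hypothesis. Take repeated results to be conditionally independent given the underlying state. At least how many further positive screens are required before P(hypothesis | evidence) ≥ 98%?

Prior odds = 0.021/0.979 = 21/979.
Combined Bayes factor of the evidence already in hand = 15 × 2.75 = 41.25.
Odds after that evidence = (21/979) × 41.25 = 315/356.
Target odds = 0.98/0.02 = 49.
Need 1.8ⁿ ≥ 49 ÷ (315/356) = 2492/45.
1.8⁶ = 531441/15625 falls short of 2492/45 but 1.8⁷ = 4782969/78125 reaches it, so n = 7.

7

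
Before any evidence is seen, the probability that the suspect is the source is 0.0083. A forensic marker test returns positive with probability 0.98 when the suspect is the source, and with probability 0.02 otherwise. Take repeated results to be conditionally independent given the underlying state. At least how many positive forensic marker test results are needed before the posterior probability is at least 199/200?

3

Prior odds = 0.0083/0.9917 = 83/9917.
Likelihood ratio of a positive result = 0.98/0.02 = 49.
Target odds: 0.995 ÷ 0.005 = 199.
Need (83/9917) × 49ⁿ ≥ 199, i.e. 49ⁿ ≥ 1973483/83.
49² = 2401 falls short of 1973483/83 but 49³ = 117649 reaches it, so n = 3.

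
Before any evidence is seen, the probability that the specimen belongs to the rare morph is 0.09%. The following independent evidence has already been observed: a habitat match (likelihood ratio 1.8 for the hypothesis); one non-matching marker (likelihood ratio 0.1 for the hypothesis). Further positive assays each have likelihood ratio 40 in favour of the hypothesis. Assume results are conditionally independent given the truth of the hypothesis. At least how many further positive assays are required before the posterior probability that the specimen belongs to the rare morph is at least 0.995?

4

Prior odds = 0.0009/0.9991 = 9/9991.
Combined Bayes factor of the evidence already in hand = 1.8 × 0.1 = 0.18.
Odds after that evidence = (9/9991) × 0.18 = 81/499550.
Target odds = 0.995/0.005 = 199.
Need 40ⁿ ≥ 199 ÷ (81/499550) = 99410450/81.
40³ = 64000 falls short of 99410450/81 but 40⁴ = 2560000 reaches it, so n = 4.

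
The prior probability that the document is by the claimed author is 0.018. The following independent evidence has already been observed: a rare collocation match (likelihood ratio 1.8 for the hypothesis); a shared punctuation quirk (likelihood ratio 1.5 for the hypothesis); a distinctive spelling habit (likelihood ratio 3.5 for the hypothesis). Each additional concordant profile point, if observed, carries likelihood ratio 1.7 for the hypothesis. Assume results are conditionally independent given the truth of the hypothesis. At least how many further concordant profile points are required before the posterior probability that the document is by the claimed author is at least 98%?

Prior odds = 0.018/0.982 = 9/491.
Combined Bayes factor of the evidence already in hand = 1.8 × 1.5 × 3.5 = 9.45.
Odds after that evidence = (9/491) × 9.45 = 1701/9820.
Target odds = 0.98/0.02 = 49.
Need 1.7ⁿ ≥ 49 ÷ (1701/9820) = 68740/243.
1.7¹⁰ ≈201.599 falls short of 68740/243 but 1.7¹¹ ≈342.719 reaches it, so n = 11.

11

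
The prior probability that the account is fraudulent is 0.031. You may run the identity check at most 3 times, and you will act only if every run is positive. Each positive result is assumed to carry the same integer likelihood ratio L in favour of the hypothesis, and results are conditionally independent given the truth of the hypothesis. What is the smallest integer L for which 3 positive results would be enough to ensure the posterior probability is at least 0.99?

Prior odds = 0.031/0.969 = 31/969.
Target odds = 0.99/0.01 = 99.
Need L³ ≥ 99 ÷ (31/969) = 95931/31.
14³ = 2744 < 95931/31 ≤ 3375 = 15³, so L = 15.

15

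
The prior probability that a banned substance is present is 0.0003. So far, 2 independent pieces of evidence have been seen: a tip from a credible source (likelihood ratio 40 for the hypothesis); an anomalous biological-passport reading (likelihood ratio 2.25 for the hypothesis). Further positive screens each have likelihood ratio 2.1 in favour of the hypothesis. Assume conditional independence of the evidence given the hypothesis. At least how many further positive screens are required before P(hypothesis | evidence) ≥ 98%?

11

Prior odds = 0.0003/0.9997 = 3/9997.
Combined Bayes factor of the evidence already in hand = 40 × 2.25 = 90.
Odds after that evidence = (3/9997) × 90 = 270/9997.
Target odds = 0.98/0.02 = 49.
Need 2.1ⁿ ≥ 49 ÷ (270/9997) = 489853/270.
2.1¹⁰ ≈1667.99 falls short of 489853/270 but 2.1¹¹ ≈3502.78 reaches it, so n = 11.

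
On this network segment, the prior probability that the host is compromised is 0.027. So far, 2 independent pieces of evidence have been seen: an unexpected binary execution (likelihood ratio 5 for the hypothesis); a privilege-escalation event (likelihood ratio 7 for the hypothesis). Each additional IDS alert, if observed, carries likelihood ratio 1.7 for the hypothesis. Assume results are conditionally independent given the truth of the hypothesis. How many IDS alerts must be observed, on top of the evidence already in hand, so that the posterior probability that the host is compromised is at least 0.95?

Prior odds = 0.027/0.973 = 27/973.
Combined Bayes factor of the evidence already in hand = 5 × 7 = 35.
Odds after that evidence = (27/973) × 35 = 135/139.
Target odds = 0.95/0.05 = 19.
Need 1.7ⁿ ≥ 19 ÷ (135/139) = 2641/135.
1.7⁵ = 1419857/100000 falls short of 2641/135 but 1.7⁶ = 24137569/1000000 reaches it, so n = 6.

6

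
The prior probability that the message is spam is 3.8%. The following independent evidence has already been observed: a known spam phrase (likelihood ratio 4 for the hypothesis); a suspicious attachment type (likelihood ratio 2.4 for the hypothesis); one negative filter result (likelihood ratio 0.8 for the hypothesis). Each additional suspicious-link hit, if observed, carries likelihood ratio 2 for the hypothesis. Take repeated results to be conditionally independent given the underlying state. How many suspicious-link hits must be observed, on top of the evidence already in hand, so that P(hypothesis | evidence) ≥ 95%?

6

Prior odds = 0.038/0.962 = 19/481.
Combined Bayes factor of the evidence already in hand = 4 × 2.4 × 0.8 = 7.68.
Odds after that evidence = (19/481) × 7.68 = 3648/12025.
Target odds = 0.95/0.05 = 19.
Need 2ⁿ ≥ 19 ÷ (3648/12025) = 12025/192.
2⁵ = 32 falls short of 12025/192 but 2⁶ = 64 reaches it, so n = 6.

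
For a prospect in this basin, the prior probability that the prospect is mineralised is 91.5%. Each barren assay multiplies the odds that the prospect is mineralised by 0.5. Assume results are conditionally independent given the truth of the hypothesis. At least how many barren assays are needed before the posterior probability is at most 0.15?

Prior odds = 0.915/0.085 = 183/17.
Likelihood ratio per barren assay = 0.5.
Target posterior odds = 0.15/0.85 = 3/17.
Require 0.5ⁿ ≤ 3/17 ÷ (183/17) = 1/61.
0.5⁵ = 0.03125 is still above 1/61 but 0.5⁶ = 0.015625 is at or below it, so n = 6.

6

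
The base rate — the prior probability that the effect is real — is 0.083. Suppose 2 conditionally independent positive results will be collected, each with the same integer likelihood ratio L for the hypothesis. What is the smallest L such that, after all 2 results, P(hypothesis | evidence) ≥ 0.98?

24

Prior odds = 0.083/0.917 = 83/917.
Target odds = 0.98/0.02 = 49.
Need L² ≥ 49 ÷ (83/917) = 44933/83.
23² = 529 < 44933/83 ≤ 576 = 24², so L = 24.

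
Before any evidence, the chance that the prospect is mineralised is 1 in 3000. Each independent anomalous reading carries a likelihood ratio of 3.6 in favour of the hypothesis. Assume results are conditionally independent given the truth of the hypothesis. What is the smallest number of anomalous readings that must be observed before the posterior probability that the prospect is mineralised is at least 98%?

10

Prior odds = (1/3000)/(2999/3000) = 1/2999.
Likelihood ratio per anomalous reading = 3.6.
Target odds: 0.98 ÷ 0.02 = 49.
Require 3.6ⁿ ≥ 49 ÷ (1/2999) = 146951.
3.6⁹ ≈101560 falls short of 146951 but 3.6¹⁰ ≈365616 reaches it, so n = 10.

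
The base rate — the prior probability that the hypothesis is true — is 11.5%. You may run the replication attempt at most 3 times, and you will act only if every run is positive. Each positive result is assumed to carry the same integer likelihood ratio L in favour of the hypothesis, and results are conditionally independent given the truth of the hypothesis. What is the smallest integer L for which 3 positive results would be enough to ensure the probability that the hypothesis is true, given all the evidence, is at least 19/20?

Prior odds = 0.115/0.885 = 23/177.
Target odds = 0.95/0.05 = 19.
Need L³ ≥ 19 ÷ (23/177) = 3363/23.
5³ = 125 < 3363/23 ≤ 216 = 6³, so L = 6.

6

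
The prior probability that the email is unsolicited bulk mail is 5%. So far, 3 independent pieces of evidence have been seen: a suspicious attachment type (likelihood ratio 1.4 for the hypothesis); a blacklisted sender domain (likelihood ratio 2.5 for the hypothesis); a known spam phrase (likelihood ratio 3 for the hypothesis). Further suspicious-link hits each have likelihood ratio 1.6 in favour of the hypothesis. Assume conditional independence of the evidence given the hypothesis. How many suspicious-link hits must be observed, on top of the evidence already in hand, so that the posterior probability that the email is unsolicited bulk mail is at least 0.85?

5

Prior odds = 0.05/0.95 = 1/19.
Combined Bayes factor of the evidence already in hand = 1.4 × 2.5 × 3 = 10.5.
Odds after that evidence = (1/19) × 10.5 = 21/38.
Target odds = 0.85/0.15 = 17/3.
Need 1.6ⁿ ≥ 17/3 ÷ (21/38) = 646/63.
1.6⁴ = 6.5536 falls short of 646/63 but 1.6⁵ = 10.48576 reaches it, so n = 5.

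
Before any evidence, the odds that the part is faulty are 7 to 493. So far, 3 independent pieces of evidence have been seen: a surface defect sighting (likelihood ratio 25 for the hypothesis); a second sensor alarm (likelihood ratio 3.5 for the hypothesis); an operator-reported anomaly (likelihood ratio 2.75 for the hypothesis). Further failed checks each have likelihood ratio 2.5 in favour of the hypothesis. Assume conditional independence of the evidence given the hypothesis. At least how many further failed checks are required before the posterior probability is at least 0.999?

7

Prior odds = 7/493.
Combined Bayes factor of the evidence already in hand = 25 × 3.5 × 2.75 = 240.625.
Odds after that evidence = (7/493) × 240.625 = 13475/3944.
Target odds = 0.999/0.001 = 999.
Need 2.5ⁿ ≥ 999 ÷ (13475/3944) = 3940056/13475.
2.5⁶ = 244.140625 falls short of 3940056/13475 but 2.5⁷ = 610.3515625 reaches it, so n = 7.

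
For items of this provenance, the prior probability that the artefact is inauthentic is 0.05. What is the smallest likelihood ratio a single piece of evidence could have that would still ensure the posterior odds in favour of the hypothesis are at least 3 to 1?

Prior odds = 0.05/0.95 = 1/19.
Target odds = 3.
Required Bayes factor = 3 ÷ (1/19) = 57.

57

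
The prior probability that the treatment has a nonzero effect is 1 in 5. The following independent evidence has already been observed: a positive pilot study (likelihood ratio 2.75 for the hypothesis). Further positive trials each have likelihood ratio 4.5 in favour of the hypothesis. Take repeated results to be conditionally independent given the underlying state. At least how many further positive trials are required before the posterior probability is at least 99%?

4

Prior odds = 0.2/0.8 = 0.25.
Bayes factor of the evidence already in hand = 2.75.
Odds after that evidence = 0.25 × 2.75 = 0.6875.
Target odds = 0.99/0.01 = 99.
Need 4.5ⁿ ≥ 99 ÷ 0.6875 = 144.
4.5³ = 91.125 falls short of 144 but 4.5⁴ = 410.0625 reaches it, so n = 4.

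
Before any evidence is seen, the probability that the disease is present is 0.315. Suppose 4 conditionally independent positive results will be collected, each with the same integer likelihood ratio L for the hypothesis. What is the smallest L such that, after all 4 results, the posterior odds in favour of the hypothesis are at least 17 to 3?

2

Prior odds = 0.315/0.685 = 63/137.
Target odds = 17/3.
Need L⁴ ≥ 17/3 ÷ (63/137) = 2329/189.
1⁴ = 1 < 2329/189 ≤ 16 = 2⁴, so L = 2.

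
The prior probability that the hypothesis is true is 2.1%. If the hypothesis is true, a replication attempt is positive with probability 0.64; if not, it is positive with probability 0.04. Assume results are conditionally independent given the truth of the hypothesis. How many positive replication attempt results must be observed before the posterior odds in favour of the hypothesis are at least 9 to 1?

Prior odds: 0.021 ÷ 0.979 = 21/979.
Likelihood ratio of a positive = 0.64/0.04 = 16.
Target odds = 9.
Need (21/979) × 16ⁿ ≥ 9, i.e. 16ⁿ ≥ 2937/7.
16² = 256 falls short of 2937/7 but 16³ = 4096 reaches it, so n = 3.

3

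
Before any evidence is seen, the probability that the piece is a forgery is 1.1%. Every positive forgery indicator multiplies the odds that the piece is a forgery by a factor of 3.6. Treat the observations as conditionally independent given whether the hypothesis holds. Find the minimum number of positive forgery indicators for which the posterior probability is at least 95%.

Prior odds: 0.011 ÷ 0.989 = 11/989.
Likelihood ratio per positive forgery indicator = 3.6.
Target posterior odds = 0.95/0.05 = 19.
Require 3.6ⁿ ≥ 19 ÷ (11/989) = 18791/11.
3.6⁵ = 604.66176 falls short of 18791/11 but 3.6⁶ = 34012224/15625 reaches it, so n = 6.

6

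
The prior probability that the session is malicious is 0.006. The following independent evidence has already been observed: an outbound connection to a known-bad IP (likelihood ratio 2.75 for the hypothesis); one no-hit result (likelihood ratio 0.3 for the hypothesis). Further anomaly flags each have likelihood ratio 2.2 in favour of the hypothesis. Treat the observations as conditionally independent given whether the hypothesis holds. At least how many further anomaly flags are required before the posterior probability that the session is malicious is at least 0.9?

10

Prior odds = 0.006/0.994 = 3/497.
Combined Bayes factor of the evidence already in hand = 2.75 × 0.3 = 0.825.
Odds after that evidence = (3/497) × 0.825 = 99/19880.
Target odds = 0.9/0.1 = 9.
Need 2.2ⁿ ≥ 9 ÷ (99/19880) = 19880/11.
2.2⁹ ≈1207.27 falls short of 19880/11 but 2.2¹⁰ ≈2655.99 reaches it, so n = 10.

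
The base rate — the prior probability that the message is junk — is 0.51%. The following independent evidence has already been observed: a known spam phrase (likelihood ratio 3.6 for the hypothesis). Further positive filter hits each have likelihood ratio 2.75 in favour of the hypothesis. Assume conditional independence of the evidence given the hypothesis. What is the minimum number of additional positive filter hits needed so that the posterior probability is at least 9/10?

7

Prior odds = 0.0051/0.9949 = 51/9949.
Bayes factor of the evidence already in hand = 3.6.
Odds after that evidence = (51/9949) × 3.6 = 918/49745.
Target odds = 0.9/0.1 = 9.
Need 2.75ⁿ ≥ 9 ÷ (918/49745) = 49745/102.
2.75⁶ = 1771561/4096 falls short of 49745/102 but 2.75⁷ = 19487171/16384 reaches it, so n = 7.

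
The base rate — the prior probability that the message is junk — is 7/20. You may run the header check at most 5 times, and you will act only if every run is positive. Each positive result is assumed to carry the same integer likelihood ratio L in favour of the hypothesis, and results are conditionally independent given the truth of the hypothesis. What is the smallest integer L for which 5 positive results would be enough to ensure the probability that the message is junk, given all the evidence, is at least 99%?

Prior odds = 0.35/0.65 = 7/13.
Target odds = 0.99/0.01 = 99.
Need L⁵ ≥ 99 ÷ (7/13) = 1287/7.
2⁵ = 32 < 1287/7 ≤ 243 = 3⁵, so L = 3.

3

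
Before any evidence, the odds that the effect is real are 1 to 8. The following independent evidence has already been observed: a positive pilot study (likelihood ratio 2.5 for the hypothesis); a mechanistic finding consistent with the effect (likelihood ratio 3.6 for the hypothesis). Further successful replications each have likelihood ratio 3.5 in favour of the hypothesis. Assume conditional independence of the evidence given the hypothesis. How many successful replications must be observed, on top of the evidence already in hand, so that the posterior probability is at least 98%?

Prior odds = 0.125.
Combined Bayes factor of the evidence already in hand = 2.5 × 3.6 = 9.
Odds after that evidence = 0.125 × 9 = 1.125.
Target odds = 0.98/0.02 = 49.
Need 3.5ⁿ ≥ 49 ÷ 1.125 = 392/9.
3.5³ = 42.875 falls short of 392/9 but 3.5⁴ = 150.0625 reaches it, so n = 4.

4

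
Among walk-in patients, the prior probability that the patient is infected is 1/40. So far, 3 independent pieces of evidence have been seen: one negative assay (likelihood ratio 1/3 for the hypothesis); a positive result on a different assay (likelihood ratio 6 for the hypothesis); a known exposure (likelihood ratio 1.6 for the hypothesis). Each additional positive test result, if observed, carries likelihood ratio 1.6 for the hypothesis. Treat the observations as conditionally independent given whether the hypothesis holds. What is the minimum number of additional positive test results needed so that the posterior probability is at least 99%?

16

Prior odds = 0.025/0.975 = 1/39.
Combined Bayes factor of the evidence already in hand = (1/3) × 6 × 1.6 = 3.2.
Odds after that evidence = (1/39) × 3.2 = 16/195.
Target odds = 0.99/0.01 = 99.
Need 1.6ⁿ ≥ 99 ÷ (16/195) = 1206.5625.
1.6¹⁵ ≈1152.92 falls short of 1206.5625 but 1.6¹⁶ ≈1844.67 reaches it, so n = 16.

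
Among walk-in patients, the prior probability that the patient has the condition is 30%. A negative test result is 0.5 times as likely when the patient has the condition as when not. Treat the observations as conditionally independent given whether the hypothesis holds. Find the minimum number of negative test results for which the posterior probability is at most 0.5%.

Prior odds = 0.3/0.7 = 3/7.
Likelihood ratio per negative test result = 0.5.
Target posterior odds = 0.005/0.995 = 1/199.
Need (3/7) × 0.5ⁿ ≤ 1/199, i.e. 0.5ⁿ ≤ 7/597.
0.5⁶ = 0.015625 is still above 7/597 but 0.5⁷ = 0.0078125 is at or below it, so n = 7.

7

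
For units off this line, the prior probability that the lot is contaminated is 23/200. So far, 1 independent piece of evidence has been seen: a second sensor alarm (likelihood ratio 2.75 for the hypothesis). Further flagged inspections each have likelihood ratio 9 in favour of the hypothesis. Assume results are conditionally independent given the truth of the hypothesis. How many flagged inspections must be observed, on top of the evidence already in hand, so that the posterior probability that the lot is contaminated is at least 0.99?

Prior odds = 0.115/0.885 = 23/177.
Bayes factor of the evidence already in hand = 2.75.
Odds after that evidence = (23/177) × 2.75 = 253/708.
Target odds = 0.99/0.01 = 99.
Need 9ⁿ ≥ 99 ÷ (253/708) = 6372/23.
9² = 81 falls short of 6372/23 but 9³ = 729 reaches it, so n = 3.

3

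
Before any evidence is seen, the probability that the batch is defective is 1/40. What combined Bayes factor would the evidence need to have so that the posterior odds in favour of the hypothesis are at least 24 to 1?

Prior odds = 0.025/0.975 = 1/39.
Target odds = 24.
Required Bayes factor = 24 ÷ (1/39) = 936.

936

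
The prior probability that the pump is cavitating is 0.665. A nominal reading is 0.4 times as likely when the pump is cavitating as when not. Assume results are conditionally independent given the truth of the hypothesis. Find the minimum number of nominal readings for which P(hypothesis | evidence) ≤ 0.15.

3

Prior odds = 0.665/0.335 = 133/67.
Likelihood ratio per nominal reading = 0.4.
Target posterior odds = 0.15/0.85 = 3/17.
Need (133/67) × 0.4ⁿ ≤ 3/17, i.e. 0.4ⁿ ≤ 201/2261.
0.4² = 0.16 is still above 201/2261 but 0.4³ = 0.064 is at or below it, so n = 3.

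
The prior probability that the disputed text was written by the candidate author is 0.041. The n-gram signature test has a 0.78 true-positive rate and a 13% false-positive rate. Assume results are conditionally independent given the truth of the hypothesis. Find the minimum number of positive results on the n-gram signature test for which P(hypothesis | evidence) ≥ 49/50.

4

Prior odds: 0.041 ÷ 0.959 = 41/959.
Likelihood ratio of a positive result = 0.78/0.13 = 6.
Target posterior odds = 0.98/0.02 = 49.
Require 6ⁿ ≥ 49 ÷ (41/959) = 46991/41.
6³ = 216 falls short of 46991/41 but 6⁴ = 1296 reaches it, so n = 4.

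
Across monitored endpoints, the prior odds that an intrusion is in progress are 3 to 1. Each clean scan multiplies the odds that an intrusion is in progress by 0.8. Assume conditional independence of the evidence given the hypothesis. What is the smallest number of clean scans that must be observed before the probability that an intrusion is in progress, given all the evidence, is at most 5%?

19

Prior odds = 3.
Likelihood ratio per clean scan = 0.8.
Target odds: 0.05 ÷ 0.95 = 1/19.
Require 0.8ⁿ ≤ 1/19 ÷ 3 = 1/57.
0.8¹⁸ ≈0.0180144 is still above 1/57 but 0.8¹⁹ ≈0.0144115 is at or below it, so n = 19.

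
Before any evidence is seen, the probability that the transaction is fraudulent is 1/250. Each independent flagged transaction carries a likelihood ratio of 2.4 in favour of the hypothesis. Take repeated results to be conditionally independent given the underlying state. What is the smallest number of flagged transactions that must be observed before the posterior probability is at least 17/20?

Prior odds: 0.004 ÷ 0.996 = 1/249.
Likelihood ratio per flagged transaction = 2.4.
Target odds: 0.85 ÷ 0.15 = 17/3.
Require 2.4ⁿ ≥ 17/3 ÷ (1/249) = 1411.
2.4⁸ = 429981696/390625 falls short of 1411 but 2.4⁹ ≈2641.81 reaches it, so n = 9.

9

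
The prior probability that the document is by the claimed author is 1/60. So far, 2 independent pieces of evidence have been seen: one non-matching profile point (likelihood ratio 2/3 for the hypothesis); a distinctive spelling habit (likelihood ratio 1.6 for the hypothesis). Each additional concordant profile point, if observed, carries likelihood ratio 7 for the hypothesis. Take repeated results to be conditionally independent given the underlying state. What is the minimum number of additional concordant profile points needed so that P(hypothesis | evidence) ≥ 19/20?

Prior odds = (1/60)/(59/60) = 1/59.
Combined Bayes factor of the evidence already in hand = (2/3) × 1.6 = 16/15.
Odds after that evidence = (1/59) × 16/15 = 16/885.
Target odds = 0.95/0.05 = 19.
Need 7ⁿ ≥ 19 ÷ (16/885) = 1050.9375.
7³ = 343 falls short of 1050.9375 but 7⁴ = 2401 reaches it, so n = 4.

4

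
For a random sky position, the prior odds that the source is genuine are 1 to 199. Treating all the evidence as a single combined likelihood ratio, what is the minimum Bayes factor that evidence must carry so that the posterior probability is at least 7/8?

Prior odds = 1/199.
Target odds = 0.875/0.125 = 7.
Required Bayes factor = 7 ÷ (1/199) = 1393.

1393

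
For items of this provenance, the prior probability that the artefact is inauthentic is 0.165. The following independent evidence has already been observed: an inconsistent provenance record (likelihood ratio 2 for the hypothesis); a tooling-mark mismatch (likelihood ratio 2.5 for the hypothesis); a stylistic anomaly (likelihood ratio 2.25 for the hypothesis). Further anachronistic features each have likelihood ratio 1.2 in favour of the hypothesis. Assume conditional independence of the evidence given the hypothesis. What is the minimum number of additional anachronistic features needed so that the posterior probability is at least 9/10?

Prior odds = 0.165/0.835 = 33/167.
Combined Bayes factor of the evidence already in hand = 2 × 2.5 × 2.25 = 11.25.
Odds after that evidence = (33/167) × 11.25 = 1485/668.
Target odds = 0.9/0.1 = 9.
Need 1.2ⁿ ≥ 9 ÷ (1485/668) = 668/165.
1.2⁷ = 279936/78125 falls short of 668/165 but 1.2⁸ = 1679616/390625 reaches it, so n = 8.

8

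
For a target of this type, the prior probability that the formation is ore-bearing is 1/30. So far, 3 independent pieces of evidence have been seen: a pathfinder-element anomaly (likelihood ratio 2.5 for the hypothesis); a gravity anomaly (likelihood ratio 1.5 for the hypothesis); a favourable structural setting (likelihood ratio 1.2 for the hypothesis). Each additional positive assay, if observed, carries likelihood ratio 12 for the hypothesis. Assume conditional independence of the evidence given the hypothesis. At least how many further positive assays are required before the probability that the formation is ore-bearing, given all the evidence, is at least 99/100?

Prior odds = (1/30)/(29/30) = 1/29.
Combined Bayes factor of the evidence already in hand = 2.5 × 1.5 × 1.2 = 4.5.
Odds after that evidence = (1/29) × 4.5 = 9/58.
Target odds = 0.99/0.01 = 99.
Need 12ⁿ ≥ 99 ÷ (9/58) = 638.
12² = 144 falls short of 638 but 12³ = 1728 reaches it, so n = 3.

3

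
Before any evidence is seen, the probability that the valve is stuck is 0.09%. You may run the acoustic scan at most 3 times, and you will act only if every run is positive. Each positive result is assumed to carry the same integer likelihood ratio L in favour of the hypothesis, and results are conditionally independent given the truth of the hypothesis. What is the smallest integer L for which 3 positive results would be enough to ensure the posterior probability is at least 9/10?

Prior odds = 0.0009/0.9991 = 9/9991.
Target odds = 0.9/0.1 = 9.
Need L³ ≥ 9 ÷ (9/9991) = 9991.
21³ = 9261 < 9991 ≤ 10648 = 22³, so L = 22.

22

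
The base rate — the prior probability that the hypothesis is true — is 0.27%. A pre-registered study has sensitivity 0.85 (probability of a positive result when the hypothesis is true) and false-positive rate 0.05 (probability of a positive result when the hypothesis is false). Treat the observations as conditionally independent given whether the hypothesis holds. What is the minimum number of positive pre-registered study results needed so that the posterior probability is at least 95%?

Prior odds: 0.0027 ÷ 0.9973 = 27/9973.
Likelihood ratio of a positive result = 0.85/0.05 = 17.
Target posterior odds = 0.95/0.05 = 19.
Require 17ⁿ ≥ 19 ÷ (27/9973) = 189487/27.
17³ = 4913 falls short of 189487/27 but 17⁴ = 83521 reaches it, so n = 4.

4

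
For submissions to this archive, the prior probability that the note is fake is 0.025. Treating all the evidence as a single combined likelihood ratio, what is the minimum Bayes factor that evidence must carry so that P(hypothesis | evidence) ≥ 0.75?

Prior odds = 0.025/0.975 = 1/39.
Target odds = 0.75/0.25 = 3.
Required Bayes factor = 3 ÷ (1/39) = 117.

117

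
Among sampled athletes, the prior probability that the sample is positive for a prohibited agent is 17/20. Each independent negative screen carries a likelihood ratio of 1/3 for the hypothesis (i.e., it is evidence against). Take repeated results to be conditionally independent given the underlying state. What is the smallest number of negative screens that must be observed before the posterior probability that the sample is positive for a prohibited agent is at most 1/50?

6

Prior odds: 0.85 ÷ 0.15 = 17/3.
Likelihood ratio per negative screen = 1/3.
Target posterior odds = 0.02/0.98 = 1/49.
Require (1/3)ⁿ ≤ 1/49 ÷ (17/3) = 3/833.
(1/3)⁵ = 1/243 is still above 3/833 but (1/3)⁶ = 1/729 is at or below it, so n = 6.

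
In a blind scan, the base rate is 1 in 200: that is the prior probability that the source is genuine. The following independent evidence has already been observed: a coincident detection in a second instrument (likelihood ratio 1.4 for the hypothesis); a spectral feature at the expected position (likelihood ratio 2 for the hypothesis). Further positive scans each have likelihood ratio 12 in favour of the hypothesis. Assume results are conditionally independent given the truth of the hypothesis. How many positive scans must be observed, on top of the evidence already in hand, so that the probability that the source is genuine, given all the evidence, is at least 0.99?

4

Prior odds = 0.005/0.995 = 1/199.
Combined Bayes factor of the evidence already in hand = 1.4 × 2 = 2.8.
Odds after that evidence = (1/199) × 2.8 = 14/995.
Target odds = 0.99/0.01 = 99.
Need 12ⁿ ≥ 99 ÷ (14/995) = 98505/14.
12³ = 1728 falls short of 98505/14 but 12⁴ = 20736 reaches it, so n = 4.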